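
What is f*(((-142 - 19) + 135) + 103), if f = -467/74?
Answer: -35959/74 ≈ -485.93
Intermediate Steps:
f = -467/74 (f = -467*1/74 = -467/74 ≈ -6.3108)
f*(((-142 - 19) + 135) + 103) = -467*(((-142 - 19) + 135) + 103)/74 = -467*((-161 + 135) + 103)/74 = -467*(-26 + 103)/74 = -467/74*77 = -35959/74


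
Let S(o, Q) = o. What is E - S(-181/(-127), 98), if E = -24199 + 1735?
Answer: -2853109/127 ≈ -22465.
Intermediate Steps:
E = -22464
E - S(-181/(-127), 98) = -22464 - (-181)/(-127) = -22464 - (-181)*(-1)/127 = -22464 - 1*181/127 = -22464 - 181/127 = -2853109/127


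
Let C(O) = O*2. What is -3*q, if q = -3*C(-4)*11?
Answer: -792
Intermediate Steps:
C(O) = 2*O
q = 264 (q = -6*(-4)*11 = -3*(-8)*11 = 24*11 = 264)
-3*q = -3*264 = -792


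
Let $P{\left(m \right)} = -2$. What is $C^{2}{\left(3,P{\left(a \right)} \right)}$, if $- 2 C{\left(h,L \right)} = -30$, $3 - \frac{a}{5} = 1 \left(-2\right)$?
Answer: $225$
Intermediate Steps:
$a = 25$ ($a = 15 - 5 \cdot 1 \left(-2\right) = 15 - -10 = 15 + 10 = 25$)
$C{\left(h,L \right)} = 15$ ($C{\left(h,L \right)} = \left(- \frac{1}{2}\right) \left(-30\right) = 15$)
$C^{2}{\left(3,P{\left(a \right)} \right)} = 15^{2} = 225$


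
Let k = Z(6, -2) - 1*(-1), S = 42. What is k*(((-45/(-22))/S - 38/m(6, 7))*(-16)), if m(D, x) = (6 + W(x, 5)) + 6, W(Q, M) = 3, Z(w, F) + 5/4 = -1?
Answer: -11479/231 ≈ -49.693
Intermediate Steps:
Z(w, F) = -9/4 (Z(w, F) = -5/4 - 1 = -9/4)
m(D, x) = 15 (m(D, x) = (6 + 3) + 6 = 9 + 6 = 15)
k = -5/4 (k = -9/4 - 1*(-1) = -9/4 + 1 = -5/4 ≈ -1.2500)
k*(((-45/(-22))/S - 38/m(6, 7))*(-16)) = -5*(-45/(-22)/42 - 38/15)*(-16)/4 = -5*(-45*(-1/22)*(1/42) - 38*1/15)*(-16)/4 = -5*((45/22)*(1/42) - 38/15)*(-16)/4 = -5*(15/308 - 38/15)*(-16)/4 = -(-11479)*(-16)/3696 = -5/4*45916/1155 = -11479/231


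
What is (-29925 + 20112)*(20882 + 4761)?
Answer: -251634759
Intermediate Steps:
(-29925 + 20112)*(20882 + 4761) = -9813*25643 = -251634759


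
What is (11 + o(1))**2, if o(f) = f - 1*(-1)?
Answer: 169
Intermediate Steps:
o(f) = 1 + f (o(f) = f + 1 = 1 + f)
(11 + o(1))**2 = (11 + (1 + 1))**2 = (11 + 2)**2 = 13**2 = 169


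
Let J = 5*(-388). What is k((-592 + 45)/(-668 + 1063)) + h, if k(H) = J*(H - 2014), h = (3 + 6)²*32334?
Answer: 515783142/79 ≈ 6.5289e+6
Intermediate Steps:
J = -1940
h = 2619054 (h = 9²*32334 = 81*32334 = 2619054)
k(H) = 3907160 - 1940*H (k(H) = -1940*(H - 2014) = -1940*(-2014 + H) = 3907160 - 1940*H)
k((-592 + 45)/(-668 + 1063)) + h = (3907160 - 1940*(-592 + 45)/(-668 + 1063)) + 2619054 = (3907160 - (-1061180)/395) + 2619054 = (3907160 - 1940*(-547/395)) + 2619054 = (3907160 + 212236/79) + 2619054 = 308877876/79 + 2619054 = 515783142/79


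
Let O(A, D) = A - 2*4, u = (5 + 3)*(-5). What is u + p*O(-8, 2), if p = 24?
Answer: -424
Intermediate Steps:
u = -40 (u = 8*(-5) = -40)
O(A, D) = -8 + A (O(A, D) = A - 8 = -8 + A)
u + p*O(-8, 2) = -40 + 24*(-8 - 8) = -40 + 24*(-16) = -40 - 384 = -424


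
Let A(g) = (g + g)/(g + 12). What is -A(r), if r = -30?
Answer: -10/3 ≈ -3.3333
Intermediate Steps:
A(g) = 2*g/(12 + g) (A(g) = (2*g)/(12 + g) = 2*g/(12 + g))
-A(r) = -2*(-30)/(12 - 30) = -2*(-30)/(-18) = -2*(-30)*(-1)/18 = -1*10/3 = -10/3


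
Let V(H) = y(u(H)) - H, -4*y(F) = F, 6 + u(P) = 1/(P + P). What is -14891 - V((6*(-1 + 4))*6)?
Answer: -12773807/864 ≈ -14785.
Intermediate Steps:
u(P) = -6 + 1/(2*P) (u(P) = -6 + 1/(P + P) = -6 + 1/(2*P))
y(F) = -F/4
V(H) = 3/2 - H - 1/(8*H) (V(H) = -(-6 + 1/(2*H))/4 - H = (3/2 - 1/(8*H)) - H = 3/2 - H - 1/(8*H))
-14891 - V((6*(-1 + 4))*6) = -14891 - (3/2 - 6*(-1 + 4)*6 - 1/(36*(-1 + 4))/8) = -14891 - (3/2 - 6*3*6 - 1/(8*((6*3)*6))) = -14891 - (3/2 - 18*6 - 1/(8*(18*6))) = -14891 - (3/2 - 1*108 - ⅛/108) = -14891 - (3/2 - 108 - ⅛*1/108) = -14891 - (3/2 - 108 - 1/864) = -14891 - 1*(-92017/864) = -14891 + 92017/864 = -12773807/864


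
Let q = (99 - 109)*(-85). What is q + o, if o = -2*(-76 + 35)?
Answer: 932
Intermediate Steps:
o = 82 (o = -2*(-41) = 82)
q = 850 (q = -10*(-85) = 850)
q + o = 850 + 82 = 932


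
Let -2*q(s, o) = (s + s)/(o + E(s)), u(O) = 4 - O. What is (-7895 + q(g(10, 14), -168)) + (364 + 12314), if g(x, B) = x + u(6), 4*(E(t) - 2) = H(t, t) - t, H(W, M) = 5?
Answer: 3190293/667 ≈ 4783.0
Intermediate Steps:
E(t) = 13/4 - t/4 (E(t) = 2 + (5 - t)/4 = 2 + (5/4 - t/4) = 13/4 - t/4)
g(x, B) = -2 + x (g(x, B) = x + (4 - 1*6) = x + (4 - 6) = x - 2 = -2 + x)
q(s, o) = -s/(13/4 + o - s/4) (q(s, o) = -(s + s)/(2*(o + (13/4 - s/4))) = -2*s/(2*(13/4 + o - s/4)) = -s/(13/4 + o - s/4))
(-7895 + q(g(10, 14), -168)) + (364 + 12314) = (-7895 + 4*(-2 + 10)/(-13 + (-2 + 10) - 4*(-168))) + (364 + 12314) = (-7895 + 4*8/(-13 + 8 + 672)) + 12678 = (-7895 + 4*8/667) + 12678 = (-7895 + 4*8*(1/667)) + 12678 = (-7895 + 32/667) + 12678 = -5265933/667 + 12678 = 3190293/667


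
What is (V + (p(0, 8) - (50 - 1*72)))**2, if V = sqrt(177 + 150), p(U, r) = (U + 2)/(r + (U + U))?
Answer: 13153/16 + 89*sqrt(327)/2 ≈ 1626.8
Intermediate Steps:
p(U, r) = (2 + U)/(r + 2*U)
V = sqrt(327) ≈ 18.083
(V + (p(0, 8) - (50 - 1*72)))**2 = (sqrt(327) + ((2 + 0)/(8 + 2*0) - (50 - 1*72)))**2 = (sqrt(327) + (2/(8 + 0) - (50 - 72)))**2 = (sqrt(327) + (2/8 - 1*(-22)))**2 = (sqrt(327) + ((1/8)*2 + 22))**2 = (sqrt(327) + (1/4 + 22))**2 = (sqrt(327) + 89/4)**2 = (89/4 + sqrt(327))**2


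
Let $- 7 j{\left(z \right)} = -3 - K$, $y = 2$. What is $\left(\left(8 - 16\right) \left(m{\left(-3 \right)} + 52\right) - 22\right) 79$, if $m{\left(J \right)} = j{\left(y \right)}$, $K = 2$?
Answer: $- \frac{245374}{7} \approx -35053.0$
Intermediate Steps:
$j{\left(z \right)} = \frac{5}{7}$ ($j{\left(z \right)} = - \frac{-3 - 2}{7} = \left(- \frac{1}{7}\right) \left(-5\right) = \frac{5}{7}$)
$m{\left(J \right)} = \frac{5}{7}$
$\left(\left(8 - 16\right) \left(m{\left(-3 \right)} + 52\right) - 22\right) 79 = \left(\left(8 - 16\right) \left(\frac{5}{7} + 52\right) - 22\right) 79 = \left(\left(-8\right) \frac{369}{7} - 22\right) 79 = \left(- \frac{2952}{7} - 22\right) 79 = \left(- \frac{3106}{7}\right) 79 = - \frac{245374}{7}$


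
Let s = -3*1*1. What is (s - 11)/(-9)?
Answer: 14/9 ≈ 1.5556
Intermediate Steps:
s = -3 (s = -3*1 = -3)
(s - 11)/(-9) = (-3 - 11)/(-9) = -1/9*(-14) = 14/9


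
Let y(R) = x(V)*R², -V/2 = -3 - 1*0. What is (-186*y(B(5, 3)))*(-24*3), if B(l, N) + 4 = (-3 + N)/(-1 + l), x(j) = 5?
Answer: 1071360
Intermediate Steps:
V = 6 (V = -2*(-3 - 1*0) = -2*(-3 + 0) = -2*(-3) = 6)
B(l, N) = -4 + (-3 + N)/(-1 + l)
y(R) = 5*R²
(-186*y(B(5, 3)))*(-24*3) = (-930*((1 + 3 - 4*5)/(-1 + 5))²)*(-24*3) = -930*((1 + 3 - 20)/4)²*(-72) = -930*((¼)*(-16))²*(-72) = -930*(-4)²*(-72) = -930*16*(-72) = -186*80*(-72) = -14880*(-72) = 1071360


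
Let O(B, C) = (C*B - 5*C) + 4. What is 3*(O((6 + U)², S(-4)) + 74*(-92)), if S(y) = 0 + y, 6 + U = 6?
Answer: -20784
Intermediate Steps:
U = 0 (U = -6 + 6 = 0)
S(y) = y
O(B, C) = 4 - 5*C + B*C (O(B, C) = (B*C - 5*C) + 4 = (-5*C + B*C) + 4 = 4 - 5*C + B*C)
3*(O((6 + U)², S(-4)) + 74*(-92)) = 3*((4 - 5*(-4) + (6 + 0)²*(-4)) + 74*(-92)) = 3*((4 + 20 + 6²*(-4)) - 6808) = 3*((4 + 20 + 36*(-4)) - 6808) = 3*((4 + 20 - 144) - 6808) = 3*(-120 - 6808) = 3*(-6928) = -20784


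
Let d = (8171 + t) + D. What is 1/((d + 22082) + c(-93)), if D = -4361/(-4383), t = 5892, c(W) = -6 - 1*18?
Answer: 4383/158322704 ≈ 2.7684e-5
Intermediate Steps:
c(W) = -24 (c(W) = -6 - 18 = -24)
D = 4361/4383 (D = -4361*(-1/4383) = 4361/4383 ≈ 0.99498)
d = 61642490/4383 (d = (8171 + 5892) + 4361/4383 = 14063 + 4361/4383 = 61642490/4383 ≈ 14064.)
1/((d + 22082) + c(-93)) = 1/((61642490/4383 + 22082) - 24) = 1/(158427896/4383 - 24) = 1/(158322704/4383) = 4383/158322704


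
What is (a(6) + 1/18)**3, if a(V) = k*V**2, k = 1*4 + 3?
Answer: 93391282153/5832 ≈ 1.6014e+7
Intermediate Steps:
k = 7 (k = 4 + 3 = 7)
a(V) = 7*V**2
(a(6) + 1/18)**3 = (7*6**2 + 1/18)**3 = (7*36 + 1/18)**3 = (252 + 1/18)**3 = (4537/18)**3 = 93391282153/5832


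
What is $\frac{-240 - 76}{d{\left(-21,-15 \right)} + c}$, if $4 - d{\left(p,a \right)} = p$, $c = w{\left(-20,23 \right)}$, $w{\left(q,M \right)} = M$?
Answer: $- \frac{79}{12} \approx -6.5833$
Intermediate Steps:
$c = 23$
$d{\left(p,a \right)} = 4 - p$
$\frac{-240 - 76}{d{\left(-21,-15 \right)} + c} = \frac{-240 - 76}{\left(4 - -21\right) + 23} = - \frac{316}{\left(4 + 21\right) + 23} = - \frac{316}{25 + 23} = - \frac{316}{48} = \left(-316\right) \frac{1}{48} = - \frac{79}{12}$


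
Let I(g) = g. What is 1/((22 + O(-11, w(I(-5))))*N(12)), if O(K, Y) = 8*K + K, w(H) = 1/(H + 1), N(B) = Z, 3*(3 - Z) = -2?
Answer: -3/847 ≈ -0.0035419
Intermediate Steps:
Z = 11/3 (Z = 3 - 1/3*(-2) = 3 + 2/3 = 11/3 ≈ 3.6667)
N(B) = 11/3
w(H) = 1/(1 + H)
O(K, Y) = 9*K
1/((22 + O(-11, w(I(-5))))*N(12)) = 1/((22 + 9*(-11))*(11/3)) = 1/((22 - 99)*(11/3)) = 1/(-77*11/3) = 1/(-847/3) = -3/847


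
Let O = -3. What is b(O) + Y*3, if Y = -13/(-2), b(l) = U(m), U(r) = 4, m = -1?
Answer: 47/2 ≈ 23.500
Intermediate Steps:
b(l) = 4
Y = 13/2 (Y = -13*(-½) = 13/2 ≈ 6.5000)
b(O) + Y*3 = 4 + (13/2)*3 = 4 + 39/2 = 47/2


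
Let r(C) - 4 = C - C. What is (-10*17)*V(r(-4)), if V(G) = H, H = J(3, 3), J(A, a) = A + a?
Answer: -1020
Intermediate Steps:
r(C) = 4 (r(C) = 4 + (C - C) = 4 + 0 = 4)
H = 6 (H = 3 + 3 = 6)
V(G) = 6
(-10*17)*V(r(-4)) = -10*17*6 = -170*6 = -1020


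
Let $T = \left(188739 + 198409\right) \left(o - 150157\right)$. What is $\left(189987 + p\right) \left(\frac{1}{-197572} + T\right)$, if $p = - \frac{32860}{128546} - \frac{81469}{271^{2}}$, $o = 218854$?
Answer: $\frac{1178061911541808541755466109186}{233148463700449} \approx 5.0528 \cdot 10^{15}$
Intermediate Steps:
$T = 26595906156$ ($T = \left(188739 + 198409\right) \left(218854 - 150157\right) = 387148 \cdot 68697 = 26595906156$)
$p = - \frac{6442892667}{4720273393}$ ($p = \left(-32860\right) \frac{1}{128546} - \frac{81469}{73441} = - \frac{16430}{64273} - \frac{81469}{73441} = - \frac{6442892667}{4720273393} \approx -1.3649$)
$\left(189987 + p\right) \left(\frac{1}{-197572} + T\right) = \left(189987 - \frac{6442892667}{4720273393}\right) \left(\frac{1}{-197572} + 26595906156\right) = \frac{896784138223224 \left(- \frac{1}{197572} + 26595906156\right)}{4720273393} = \frac{896784138223224}{4720273393} \cdot \frac{5254606371053231}{197572} = \frac{1178061911541808541755466109186}{233148463700449}$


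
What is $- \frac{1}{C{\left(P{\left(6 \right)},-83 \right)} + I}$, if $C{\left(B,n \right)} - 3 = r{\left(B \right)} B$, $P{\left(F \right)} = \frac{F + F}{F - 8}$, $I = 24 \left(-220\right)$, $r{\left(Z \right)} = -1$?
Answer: $\frac{1}{5271} \approx 0.00018972$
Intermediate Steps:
$I = -5280$
$P{\left(F \right)} = \frac{2 F}{-8 + F}$
$C{\left(B,n \right)} = 3 - B$
$- \frac{1}{C{\left(P{\left(6 \right)},-83 \right)} + I} = - \frac{1}{\left(3 - 2 \cdot 6 \frac{1}{-8 + 6}\right) - 5280} = - \frac{1}{\left(3 - 2 \cdot 6 \frac{1}{-2}\right) - 5280} = - \frac{1}{\left(3 - 2 \cdot 6 \left(- \frac{1}{2}\right)\right) - 5280} = - \frac{1}{\left(3 - -6\right) - 5280} = - \frac{1}{\left(3 + 6\right) - 5280} = - \frac{1}{9 - 5280} = - \frac{1}{-5271} = \left(-1\right) \left(- \frac{1}{5271}\right) = \frac{1}{5271}$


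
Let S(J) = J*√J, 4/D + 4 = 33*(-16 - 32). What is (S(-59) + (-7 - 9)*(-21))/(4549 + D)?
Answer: 2779/37624 - 23423*I*√59/1805952 ≈ 0.073862 - 0.099624*I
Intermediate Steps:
D = -1/397 (D = 4/(-4 + 33*(-16 - 32)) = 4/(-4 + 33*(-48)) = 4/(-4 - 1584) = 4/(-1588) = 4*(-1/1588) = -1/397 ≈ -0.0025189)
S(J) = J^(3/2)
(S(-59) + (-7 - 9)*(-21))/(4549 + D) = ((-59)^(3/2) + (-7 - 9)*(-21))/(4549 - 1/397) = (-59*I*√59 - 16*(-21))/(1805952/397) = (-59*I*√59 + 336)*(397/1805952) = (336 - 59*I*√59)*(397/1805952) = 2779/37624 - 23423*I*√59/1805952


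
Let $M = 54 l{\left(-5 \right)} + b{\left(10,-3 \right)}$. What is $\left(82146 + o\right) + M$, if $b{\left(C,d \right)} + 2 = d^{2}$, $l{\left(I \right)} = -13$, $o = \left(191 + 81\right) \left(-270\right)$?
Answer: $8011$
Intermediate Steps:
$o = -73440$ ($o = 272 \left(-270\right) = -73440$)
$b{\left(C,d \right)} = -2 + d^{2}$
$M = -695$ ($M = 54 \left(-13\right) - \left(2 - \left(-3\right)^{2}\right) = -702 + \left(-2 + 9\right) = -702 + 7 = -695$)
$\left(82146 + o\right) + M = \left(82146 - 73440\right) - 695 = 8706 - 695 = 8011$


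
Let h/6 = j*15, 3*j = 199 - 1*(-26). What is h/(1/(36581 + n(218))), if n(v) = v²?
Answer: 567708750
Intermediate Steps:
j = 75 (j = (199 - 1*(-26))/3 = (199 + 26)/3 = (⅓)*225 = 75)
h = 6750 (h = 6*(75*15) = 6*1125 = 6750)
h/(1/(36581 + n(218))) = 6750/(1/(36581 + 218²)) = 6750/(1/(36581 + 47524)) = 6750/(1/84105) = 6750*84105 = 567708750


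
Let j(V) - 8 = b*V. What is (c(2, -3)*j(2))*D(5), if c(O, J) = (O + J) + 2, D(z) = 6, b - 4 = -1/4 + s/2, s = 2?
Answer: 105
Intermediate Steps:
b = 19/4 (b = 4 + (-1/4 + 2/2) = 4 + (-1*¼ + 2*(½)) = 4 + (-¼ + 1) = 4 + ¾ = 19/4 ≈ 4.7500)
c(O, J) = 2 + J + O (c(O, J) = (J + O) + 2 = 2 + J + O)
j(V) = 8 + 19*V/4
(c(2, -3)*j(2))*D(5) = ((2 - 3 + 2)*(8 + (19/4)*2))*6 = (1*(8 + 19/2))*6 = (1*(35/2))*6 = (35/2)*6 = 105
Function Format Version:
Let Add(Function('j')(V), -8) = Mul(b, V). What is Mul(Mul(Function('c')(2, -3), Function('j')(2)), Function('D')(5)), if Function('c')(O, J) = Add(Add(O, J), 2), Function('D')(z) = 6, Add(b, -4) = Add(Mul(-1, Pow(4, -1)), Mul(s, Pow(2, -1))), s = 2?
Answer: 105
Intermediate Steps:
b = Rational(19, 4) (b = Add(4, Add(Mul(-1, Pow(4, -1)), Mul(2, Pow(2, -1)))) = Add(4, Add(Mul(-1, Rational(1, 4)), Mul(2, Rational(1, 2)))) = Add(4, Add(Rational(-1, 4), 1)) = Add(4, Rational(3, 4)) = Rational(19, 4) ≈ 4.7500)
Function('c')(O, J) = Add(2, J, O) (Function('c')(O, J) = Add(Add(J, O), 2) = Add(2, J, O))
Function('j')(V) = Add(8, Mul(Rational(19, 4), V))
Mul(Mul(Function('c')(2, -3), Function('j')(2)), Function('D')(5)) = Mul(Mul(Add(2, -3, 2), Add(8, Mul(Rational(19, 4), 2))), 6) = Mul(Mul(1, Add(8, Rational(19, 2))), 6) = Mul(Mul(1, Rational(35, 2)), 6) = Mul(Rational(35, 2), 6) = 105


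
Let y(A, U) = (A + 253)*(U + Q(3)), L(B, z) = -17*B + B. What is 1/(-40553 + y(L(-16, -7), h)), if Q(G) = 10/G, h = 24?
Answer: -3/79921 ≈ -3.7537e-5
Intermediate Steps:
L(B, z) = -16*B
y(A, U) = (253 + A)*(10/3 + U) (y(A, U) = (A + 253)*(U + 10/3) = (253 + A)*(U + 10*(⅓)) = (253 + A)*(U + 10/3) = (253 + A)*(10/3 + U))
1/(-40553 + y(L(-16, -7), h)) = 1/(-40553 + (2530/3 + 253*24 + 10*(-16*(-16))/3 - 16*(-16)*24)) = 1/(-40553 + (2530/3 + 6072 + (10/3)*256 + 256*24)) = 1/(-40553 + (2530/3 + 6072 + 2560/3 + 6144)) = 1/(-40553 + 41738/3) = 1/(-79921/3) = -3/79921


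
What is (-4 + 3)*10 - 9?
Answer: -19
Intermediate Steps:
(-4 + 3)*10 - 9 = -1*10 - 9 = -10 - 9 = -19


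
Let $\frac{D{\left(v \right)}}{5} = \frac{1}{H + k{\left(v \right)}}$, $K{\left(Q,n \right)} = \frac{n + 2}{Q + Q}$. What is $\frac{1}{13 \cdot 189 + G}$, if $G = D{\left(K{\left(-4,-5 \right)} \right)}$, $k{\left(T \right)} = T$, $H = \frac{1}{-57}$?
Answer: $\frac{163}{402771} \approx 0.0004047$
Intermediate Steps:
$H = - \frac{1}{57} \approx -0.017544$
$K{\left(Q,n \right)} = \frac{2 + n}{2 Q}$
$D{\left(v \right)} = \frac{5}{- \frac{1}{57} + v}$
$G = \frac{2280}{163}$ ($G = \frac{285}{-1 + 57 \frac{2 - 5}{2 \left(-4\right)}} = \frac{285}{-1 + 57 \cdot \frac{1}{2} \left(- \frac{1}{4}\right) \left(-3\right)} = \frac{285}{-1 + 57 \cdot \frac{3}{8}} = \frac{285}{-1 + \frac{171}{8}} = \frac{285}{\frac{163}{8}} = 285 \cdot \frac{8}{163} = \frac{2280}{163} \approx 13.988$)
$\frac{1}{13 \cdot 189 + G} = \frac{1}{13 \cdot 189 + \frac{2280}{163}} = \frac{1}{2457 + \frac{2280}{163}} = \frac{1}{\frac{402771}{163}} = \frac{163}{402771}$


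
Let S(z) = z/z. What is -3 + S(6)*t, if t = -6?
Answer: -9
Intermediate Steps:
S(z) = 1
-3 + S(6)*t = -3 + 1*(-6) = -3 - 6 = -9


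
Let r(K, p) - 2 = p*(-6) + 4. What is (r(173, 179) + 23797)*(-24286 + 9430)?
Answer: -337662024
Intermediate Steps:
r(K, p) = 6 - 6*p (r(K, p) = 2 + (p*(-6) + 4) = 2 + (-6*p + 4) = 2 + (4 - 6*p) = 6 - 6*p)
(r(173, 179) + 23797)*(-24286 + 9430) = ((6 - 6*179) + 23797)*(-24286 + 9430) = ((6 - 1074) + 23797)*(-14856) = (-1068 + 23797)*(-14856) = 22729*(-14856) = -337662024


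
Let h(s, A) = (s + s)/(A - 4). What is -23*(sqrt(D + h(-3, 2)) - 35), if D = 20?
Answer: 805 - 23*sqrt(23) ≈ 694.70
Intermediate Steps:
h(s, A) = 2*s/(-4 + A) (h(s, A) = (2*s)/(-4 + A) = 2*s/(-4 + A))
-23*(sqrt(D + h(-3, 2)) - 35) = -23*(sqrt(20 + 2*(-3)/(-4 + 2)) - 35) = -23*(sqrt(20 + 2*(-3)/(-2)) - 35) = -23*(sqrt(20 + 2*(-3)*(-1/2)) - 35) = -23*(sqrt(20 + 3) - 35) = -23*(sqrt(23) - 35) = -23*(-35 + sqrt(23)) = 805 - 23*sqrt(23)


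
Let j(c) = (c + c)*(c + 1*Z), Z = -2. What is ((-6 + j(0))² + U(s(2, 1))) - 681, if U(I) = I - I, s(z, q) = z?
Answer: -645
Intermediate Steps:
j(c) = 2*c*(-2 + c) (j(c) = (c + c)*(c + 1*(-2)) = (2*c)*(c - 2) = (2*c)*(-2 + c) = 2*c*(-2 + c))
U(I) = 0
((-6 + j(0))² + U(s(2, 1))) - 681 = ((-6 + 2*0*(-2 + 0))² + 0) - 681 = ((-6 + 2*0*(-2))² + 0) - 681 = ((-6 + 0)² + 0) - 681 = ((-6)² + 0) - 681 = (36 + 0) - 681 = 36 - 681 = -645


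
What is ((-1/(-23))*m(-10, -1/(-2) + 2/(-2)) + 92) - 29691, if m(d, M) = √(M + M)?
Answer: -29599 + I/23 ≈ -29599.0 + 0.043478*I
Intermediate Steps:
m(d, M) = √2*√M (m(d, M) = √(2*M) = √2*√M)
((-1/(-23))*m(-10, -1/(-2) + 2/(-2)) + 92) - 29691 = ((-1/(-23))*(√2*√(-1/(-2) + 2/(-2))) + 92) - 29691 = ((-1*(-1/23))*(√2*√(-1*(-½) + 2*(-½))) + 92) - 29691 = ((√2*√(½ - 1))/23 + 92) - 29691 = ((√2*√(-½))/23 + 92) - 29691 = ((√2*(I*√2/2))/23 + 92) - 29691 = (I/23 + 92) - 29691 = (92 + I/23) - 29691 = -29599 + I/23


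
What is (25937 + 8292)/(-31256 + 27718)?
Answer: -34229/3538 ≈ -9.6747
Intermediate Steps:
(25937 + 8292)/(-31256 + 27718) = 34229/(-3538) = 34229*(-1/3538) = -34229/3538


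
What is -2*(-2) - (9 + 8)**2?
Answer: -285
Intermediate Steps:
-2*(-2) - (9 + 8)**2 = 4 - 1*17**2 = 4 - 1*289 = 4 - 289 = -285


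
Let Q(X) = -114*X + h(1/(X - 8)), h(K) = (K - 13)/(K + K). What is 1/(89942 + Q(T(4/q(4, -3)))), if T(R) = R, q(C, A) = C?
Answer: 1/89874 ≈ 1.1127e-5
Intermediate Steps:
h(K) = (-13 + K)/(2*K) (h(K) = (-13 + K)/((2*K)) = (-13 + K)*(1/(2*K)) = (-13 + K)/(2*K))
Q(X) = -114*X + (-13 + 1/(-8 + X))*(-8 + X)/2 (Q(X) = -114*X + (-13 + 1/(X - 8))/(2*(1/(X - 8))) = -114*X + (-13 + 1/(-8 + X))/(2*(1/(-8 + X))) = -114*X + (-8 + X)*(-13 + 1/(-8 + X))/2 = -114*X + (-13 + 1/(-8 + X))*(-8 + X)/2)
1/(89942 + Q(T(4/q(4, -3)))) = 1/(89942 + (105/2 - 482/4)) = 1/(89942 + (105/2 - 241/2*1)) = 1/(89942 + (105/2 - 241/2)) = 1/(89942 - 68) = 1/89874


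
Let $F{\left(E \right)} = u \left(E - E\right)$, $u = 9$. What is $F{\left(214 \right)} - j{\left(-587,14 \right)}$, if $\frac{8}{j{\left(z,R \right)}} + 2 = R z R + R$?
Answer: $\frac{1}{14380} \approx 6.9541 \cdot 10^{-5}$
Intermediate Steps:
$j{\left(z,R \right)} = \frac{8}{-2 + R + z R^{2}}$ ($j{\left(z,R \right)} = \frac{8}{-2 + \left(R z R + R\right)} = \frac{8}{-2 + \left(z R^{2} + R\right)} = \frac{8}{-2 + \left(R + z R^{2}\right)} = \frac{8}{-2 + R + z R^{2}}$)
$F{\left(E \right)} = 0$ ($F{\left(E \right)} = 9 \left(E - E\right) = 9 \cdot 0 = 0$)
$F{\left(214 \right)} - j{\left(-587,14 \right)} = 0 - \frac{8}{-2 + 14 - 587 \cdot 14^{2}} = 0 - \frac{8}{-2 + 14 - 115052} = 0 - \frac{8}{-115040} = 0 - 8 \left(- \frac{1}{115040}\right) = 0 - - \frac{1}{14380} = 0 + \frac{1}{14380} = \frac{1}{14380}$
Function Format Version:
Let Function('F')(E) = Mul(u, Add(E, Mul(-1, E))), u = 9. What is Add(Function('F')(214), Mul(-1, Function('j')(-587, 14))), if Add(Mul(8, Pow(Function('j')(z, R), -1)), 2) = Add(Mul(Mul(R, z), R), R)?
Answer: Rational(1, 14380) ≈ 6.9541e-5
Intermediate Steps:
Function('j')(z, R) = Mul(8, Pow(Add(-2, R, Mul(z, Pow(R, 2))), -1)) (Function('j')(z, R) = Mul(8, Pow(Add(-2, Add(Mul(Mul(R, z), R), R)), -1)) = Mul(8, Pow(Add(-2, Add(Mul(z, Pow(R, 2)), R)), -1)) = Mul(8, Pow(Add(-2, Add(R, Mul(z, Pow(R, 2)))), -1)) = Mul(8, Pow(Add(-2, R, Mul(z, Pow(R, 2))), -1)))
Function('F')(E) = 0 (Function('F')(E) = Mul(9, Add(E, Mul(-1, E))) = Mul(9, 0) = 0)
Add(Function('F')(214), Mul(-1, Function('j')(-587, 14))) = Add(0, Mul(-1, Mul(8, Pow(Add(-2, 14, Mul(-587, Pow(14, 2))), -1)))) = Add(0, Mul(-1, Mul(8, Pow(Add(-2, 14, Mul(-587, 196)), -1)))) = Add(0, Mul(-1, Mul(8, Pow(Add(-2, 14, -115052), -1)))) = Add(0, Mul(-1, Mul(8, Pow(-115040, -1)))) = Add(0, Mul(-1, Mul(8, Rational(-1, 115040)))) = Add(0, Mul(-1, Rational(-1, 14380))) = Add(0, Rational(1, 14380)) = Rational(1, 14380)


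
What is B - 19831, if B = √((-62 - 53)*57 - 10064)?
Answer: -19831 + I*√16619 ≈ -19831.0 + 128.91*I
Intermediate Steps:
B = I*√16619 (B = √(-115*57 - 10064) = √(-6555 - 10064) = √(-16619) = I*√16619 ≈ 128.91*I)
B - 19831 = I*√16619 - 19831 = -19831 + I*√16619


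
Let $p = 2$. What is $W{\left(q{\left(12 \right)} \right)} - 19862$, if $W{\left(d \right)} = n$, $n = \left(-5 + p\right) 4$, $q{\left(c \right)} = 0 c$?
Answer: $-19874$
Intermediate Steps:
$q{\left(c \right)} = 0$
$n = -12$ ($n = \left(-5 + 2\right) 4 = \left(-3\right) 4 = -12$)
$W{\left(d \right)} = -12$
$W{\left(q{\left(12 \right)} \right)} - 19862 = -12 - 19862 = -19874$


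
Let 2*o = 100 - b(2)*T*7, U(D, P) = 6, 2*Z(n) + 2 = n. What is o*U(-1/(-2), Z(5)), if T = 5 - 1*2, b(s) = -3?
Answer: 489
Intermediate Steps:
Z(n) = -1 + n/2
T = 3 (T = 5 - 2 = 3)
o = 163/2 (o = (100 - (-3)*3*7)/2 = (100 - (-3)*21)/2 = (100 - 1*(-63))/2 = (100 + 63)/2 = (1/2)*163 = 163/2 ≈ 81.500)
o*U(-1/(-2), Z(5)) = (163/2)*6 = 489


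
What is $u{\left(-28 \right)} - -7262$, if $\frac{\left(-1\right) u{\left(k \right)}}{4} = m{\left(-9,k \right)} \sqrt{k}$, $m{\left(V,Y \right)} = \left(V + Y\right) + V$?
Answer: $7262 + 368 i \sqrt{7} \approx 7262.0 + 973.64 i$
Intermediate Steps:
$m{\left(V,Y \right)} = Y + 2 V$
$u{\left(k \right)} = - 4 \sqrt{k} \left(-18 + k\right)$ ($u{\left(k \right)} = - 4 \left(k + 2 \left(-9\right)\right) \sqrt{k} = - 4 \left(k - 18\right) \sqrt{k} = - 4 \left(-18 + k\right) \sqrt{k} = - 4 \sqrt{k} \left(-18 + k\right)$)
$u{\left(-28 \right)} - -7262 = 4 \sqrt{-28} \left(18 - -28\right) - -7262 = 4 \cdot 2 i \sqrt{7} \left(18 + 28\right) + 7262 = 4 \cdot 2 i \sqrt{7} \cdot 46 + 7262 = 368 i \sqrt{7} + 7262 = 7262 + 368 i \sqrt{7}$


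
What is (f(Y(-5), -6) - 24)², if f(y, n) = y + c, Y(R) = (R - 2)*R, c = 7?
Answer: 324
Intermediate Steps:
Y(R) = R*(-2 + R) (Y(R) = (-2 + R)*R = R*(-2 + R))
f(y, n) = 7 + y (f(y, n) = y + 7 = 7 + y)
(f(Y(-5), -6) - 24)² = ((7 - 5*(-2 - 5)) - 24)² = ((7 - 5*(-7)) - 24)² = ((7 + 35) - 24)² = (42 - 24)² = 18² = 324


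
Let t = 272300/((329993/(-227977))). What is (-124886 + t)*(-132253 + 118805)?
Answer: 1389039117692304/329993 ≈ 4.2093e+9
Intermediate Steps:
t = -62078137100/329993 (t = 272300/((329993*(-1/227977))) = 272300/(-329993/227977) = 272300*(-227977/329993) = -62078137100/329993 ≈ -1.8812e+5)
(-124886 + t)*(-132253 + 118805) = (-124886 - 62078137100/329993)*(-132253 + 118805) = -103289642898/329993*(-13448) = 1389039117692304/329993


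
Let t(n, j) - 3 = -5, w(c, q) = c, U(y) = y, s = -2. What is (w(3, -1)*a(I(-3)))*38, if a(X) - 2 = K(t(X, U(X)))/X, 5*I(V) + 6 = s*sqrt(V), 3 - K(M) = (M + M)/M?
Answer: 627/4 + 95*I*sqrt(3)/4 ≈ 156.75 + 41.136*I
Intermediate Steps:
t(n, j) = -2 (t(n, j) = 3 - 5 = -2)
K(M) = 1 (K(M) = 3 - (M + M)/M = 3 - 2*M/M = 3 - 1*2 = 3 - 2 = 1)
I(V) = -6/5 - 2*sqrt(V)/5 (I(V) = -6/5 + (-2*sqrt(V))/5 = -6/5 - 2*sqrt(V)/5)
a(X) = 2 + 1/X
(w(3, -1)*a(I(-3)))*38 = (3*(2 + 1/(-6/5 - 2*I*sqrt(3)/5)))*38 = (6 + 3/(-6/5 - 2*I*sqrt(3)/5))*38 = 228 + 114/(-6/5 - 2*I*sqrt(3)/5)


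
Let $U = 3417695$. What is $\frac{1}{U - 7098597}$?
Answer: $- \frac{1}{3680902} \approx -2.7167 \cdot 10^{-7}$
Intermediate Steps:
$\frac{1}{U - 7098597} = \frac{1}{3417695 - 7098597} = \frac{1}{-3680902} = - \frac{1}{3680902}$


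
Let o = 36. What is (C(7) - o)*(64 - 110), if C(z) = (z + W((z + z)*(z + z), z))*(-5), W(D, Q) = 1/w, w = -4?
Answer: 6417/2 ≈ 3208.5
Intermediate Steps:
W(D, Q) = -1/4 (W(D, Q) = 1/(-4) = -1/4)
C(z) = 5/4 - 5*z (C(z) = (z - 1/4)*(-5) = (-1/4 + z)*(-5) = 5/4 - 5*z)
(C(7) - o)*(64 - 110) = ((5/4 - 5*7) - 1*36)*(64 - 110) = ((5/4 - 35) - 36)*(-46) = (-135/4 - 36)*(-46) = -279/4*(-46) = 6417/2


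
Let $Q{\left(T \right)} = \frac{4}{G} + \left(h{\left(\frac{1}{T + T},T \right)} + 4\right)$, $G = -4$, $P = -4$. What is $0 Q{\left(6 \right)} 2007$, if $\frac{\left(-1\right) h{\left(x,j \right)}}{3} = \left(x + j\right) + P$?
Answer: $0$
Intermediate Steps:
$h{\left(x,j \right)} = 12 - 3 j - 3 x$ ($h{\left(x,j \right)} = - 3 \left(\left(x + j\right) - 4\right) = - 3 \left(\left(j + x\right) - 4\right) = - 3 \left(-4 + j + x\right) = 12 - 3 j - 3 x$)
$Q{\left(T \right)} = 15 - 3 T - \frac{3}{2 T}$ ($Q{\left(T \right)} = \frac{4}{-4} - \left(-16 + 3 T + \frac{3}{T + T}\right) = 4 \left(- \frac{1}{4}\right) - \left(-16 + 3 T + 3 \cdot \frac{1}{2} \frac{1}{T}\right) = -1 - \left(-16 + 3 T + 3 \cdot \frac{1}{2} \frac{1}{T}\right) = -1 - \left(-16 + 3 T + \frac{3}{2 T}\right) = 15 - 3 T - \frac{3}{2 T}$)
$0 Q{\left(6 \right)} 2007 = 0 \left(15 - 18 - \frac{3}{2 \cdot 6}\right) 2007 = 0 \left(15 - 18 - \frac{1}{4}\right) 2007 = 0 \left(- \frac{13}{4}\right) 2007 = 0 \cdot 2007 = 0$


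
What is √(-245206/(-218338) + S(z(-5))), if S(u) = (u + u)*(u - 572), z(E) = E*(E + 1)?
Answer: I*√263133197539973/109169 ≈ 148.59*I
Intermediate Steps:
z(E) = E*(1 + E)
S(u) = 2*u*(-572 + u) (S(u) = (2*u)*(-572 + u) = 2*u*(-572 + u))
√(-245206/(-218338) + S(z(-5))) = √(-245206/(-218338) + 2*(-5*(1 - 5))*(-572 - 5*(1 - 5))) = √(-245206*(-1/218338) + 2*(-5*(-4))*(-572 - 5*(-4))) = √(122603/109169 + 2*20*(-572 + 20)) = √(122603/109169 + 2*20*(-552)) = √(122603/109169 - 22080) = √(-2410328917/109169) = I*√263133197539973/109169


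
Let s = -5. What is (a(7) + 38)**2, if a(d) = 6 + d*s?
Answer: 81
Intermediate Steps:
a(d) = 6 - 5*d (a(d) = 6 + d*(-5) = 6 - 5*d)
(a(7) + 38)**2 = ((6 - 5*7) + 38)**2 = ((6 - 35) + 38)**2 = (-29 + 38)**2 = 9**2 = 81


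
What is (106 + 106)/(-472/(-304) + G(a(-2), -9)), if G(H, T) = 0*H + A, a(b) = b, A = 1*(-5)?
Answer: -8056/131 ≈ -61.496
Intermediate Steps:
A = -5
G(H, T) = -5 (G(H, T) = 0*H - 5 = 0 - 5 = -5)
(106 + 106)/(-472/(-304) + G(a(-2), -9)) = (106 + 106)/(-472/(-304) - 5) = 212/(-472*(-1/304) - 5) = 212/(59/38 - 5) = 212/(-131/38) = 212*(-38/131) = -8056/131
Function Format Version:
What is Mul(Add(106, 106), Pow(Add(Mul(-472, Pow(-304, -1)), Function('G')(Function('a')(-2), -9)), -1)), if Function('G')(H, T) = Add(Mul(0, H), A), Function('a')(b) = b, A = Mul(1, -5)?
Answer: Rational(-8056, 131) ≈ -61.496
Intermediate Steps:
A = -5
Function('G')(H, T) = -5 (Function('G')(H, T) = Add(Mul(0, H), -5) = Add(0, -5) = -5)
Mul(Add(106, 106), Pow(Add(Mul(-472, Pow(-304, -1)), Function('G')(Function('a')(-2), -9)), -1)) = Mul(Add(106, 106), Pow(Add(Mul(-472, Pow(-304, -1)), -5), -1)) = Mul(212, Pow(Add(Mul(-472, Rational(-1, 304)), -5), -1)) = Mul(212, Pow(Add(Rational(59, 38), -5), -1)) = Mul(212, Pow(Rational(-131, 38), -1)) = Mul(212, Rational(-38, 131)) = Rational(-8056, 131)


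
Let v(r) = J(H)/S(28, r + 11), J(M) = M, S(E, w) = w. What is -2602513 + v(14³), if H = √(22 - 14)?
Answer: -2602513 + 2*√2/2755 ≈ -2.6025e+6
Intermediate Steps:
H = 2*√2 (H = √8 = 2*√2 ≈ 2.8284)
v(r) = 2*√2/(11 + r) (v(r) = (2*√2)/(r + 11) = (2*√2)/(11 + r) = 2*√2/(11 + r))
-2602513 + v(14³) = -2602513 + 2*√2/(11 + 14³) = -2602513 + 2*√2/(11 + 2744) = -2602513 + 2*√2/2755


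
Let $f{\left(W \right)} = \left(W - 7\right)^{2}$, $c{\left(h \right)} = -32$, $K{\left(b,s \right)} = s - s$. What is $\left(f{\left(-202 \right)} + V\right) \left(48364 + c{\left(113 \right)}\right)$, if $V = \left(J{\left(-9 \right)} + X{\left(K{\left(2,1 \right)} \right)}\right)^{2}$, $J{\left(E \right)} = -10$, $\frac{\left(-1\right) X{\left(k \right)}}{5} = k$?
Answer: $2116023292$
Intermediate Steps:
$K{\left(b,s \right)} = 0$
$X{\left(k \right)} = - 5 k$
$V = 100$ ($V = \left(-10 - 0\right)^{2} = \left(-10 + 0\right)^{2} = \left(-10\right)^{2} = 100$)
$f{\left(W \right)} = \left(-7 + W\right)^{2}$
$\left(f{\left(-202 \right)} + V\right) \left(48364 + c{\left(113 \right)}\right) = \left(\left(-7 - 202\right)^{2} + 100\right) \left(48364 - 32\right) = \left(\left(-209\right)^{2} + 100\right) 48332 = \left(43681 + 100\right) 48332 = 43781 \cdot 48332 = 2116023292$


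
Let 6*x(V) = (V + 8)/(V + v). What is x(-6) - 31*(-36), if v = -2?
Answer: 26783/24 ≈ 1116.0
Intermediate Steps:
x(V) = (8 + V)/(6*(-2 + V)) (x(V) = ((V + 8)/(V - 2))/6 = ((8 + V)/(-2 + V))/6 = (8 + V)/(6*(-2 + V)))
x(-6) - 31*(-36) = (8 - 6)/(6*(-2 - 6)) - 31*(-36) = (1/6)*2/(-8) + 1116 = (1/6)*(-1/8)*2 + 1116 = -1/24 + 1116 = 26783/24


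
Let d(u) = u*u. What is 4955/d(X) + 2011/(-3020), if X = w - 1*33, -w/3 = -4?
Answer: 14077249/1331820 ≈ 10.570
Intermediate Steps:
w = 12 (w = -3*(-4) = 12)
X = -21 (X = 12 - 1*33 = 12 - 33 = -21)
d(u) = u²
4955/d(X) + 2011/(-3020) = 4955/((-21)²) + 2011/(-3020) = 4955/441 + 2011*(-1/3020) = 4955*(1/441) - 2011/3020 = 4955/441 - 2011/3020 = 14077249/1331820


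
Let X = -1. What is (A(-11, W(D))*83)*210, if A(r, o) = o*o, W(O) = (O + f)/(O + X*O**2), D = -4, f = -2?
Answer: 15687/10 ≈ 1568.7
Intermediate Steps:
W(O) = (-2 + O)/(O - O**2) (W(O) = (O - 2)/(O - O**2) = (-2 + O)/(O - O**2))
A(r, o) = o**2
(A(-11, W(D))*83)*210 = (((-2 - 4)/((-4)*(1 - 1*(-4))))**2*83)*210 = ((-1/4*(-6)/(1 + 4))**2*83)*210 = ((-1/4*(-6)/5)**2*83)*210 = ((-1/4*1/5*(-6))**2*83)*210 = ((3/10)**2*83)*210 = ((9/100)*83)*210 = (747/100)*210 = 15687/10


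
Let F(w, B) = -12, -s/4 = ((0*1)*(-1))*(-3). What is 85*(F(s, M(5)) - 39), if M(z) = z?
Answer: -4335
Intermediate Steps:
s = 0 (s = -4*(0*1)*(-1)*(-3) = -4*0*(-1)*(-3) = -0*(-3) = -4*0 = 0)
85*(F(s, M(5)) - 39) = 85*(-12 - 39) = 85*(-51) = -4335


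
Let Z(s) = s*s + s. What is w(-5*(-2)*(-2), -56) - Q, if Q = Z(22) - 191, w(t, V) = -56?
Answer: -371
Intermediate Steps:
Z(s) = s + s**2 (Z(s) = s**2 + s = s + s**2)
Q = 315 (Q = 22*(1 + 22) - 191 = 22*23 - 191 = 506 - 191 = 315)
w(-5*(-2)*(-2), -56) - Q = -56 - 1*315 = -56 - 315 = -371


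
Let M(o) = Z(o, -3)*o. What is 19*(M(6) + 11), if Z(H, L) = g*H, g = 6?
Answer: 4313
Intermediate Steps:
Z(H, L) = 6*H
M(o) = 6*o**2 (M(o) = (6*o)*o = 6*o**2)
19*(M(6) + 11) = 19*(6*6**2 + 11) = 19*(6*36 + 11) = 19*(216 + 11) = 19*227 = 4313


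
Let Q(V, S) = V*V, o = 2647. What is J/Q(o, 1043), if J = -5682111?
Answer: -5682111/7006609 ≈ -0.81096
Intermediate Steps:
Q(V, S) = V²
J/Q(o, 1043) = -5682111/(2647²) = -5682111/7006609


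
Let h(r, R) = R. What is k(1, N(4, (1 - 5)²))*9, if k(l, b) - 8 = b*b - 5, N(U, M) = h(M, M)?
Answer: 2331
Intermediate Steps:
N(U, M) = M
k(l, b) = 3 + b² (k(l, b) = 8 + (b*b - 5) = 8 + (b² - 5) = 8 + (-5 + b²) = 3 + b²)
k(1, N(4, (1 - 5)²))*9 = (3 + ((1 - 5)²)²)*9 = (3 + ((-4)²)²)*9 = (3 + 16²)*9 = (3 + 256)*9 = 259*9 = 2331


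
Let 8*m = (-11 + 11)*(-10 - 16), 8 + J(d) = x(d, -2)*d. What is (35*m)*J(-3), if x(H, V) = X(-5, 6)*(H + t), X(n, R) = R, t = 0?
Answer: 0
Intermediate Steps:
x(H, V) = 6*H (x(H, V) = 6*(H + 0) = 6*H)
J(d) = -8 + 6*d**2 (J(d) = -8 + (6*d)*d = -8 + 6*d**2)
m = 0 (m = ((-11 + 11)*(-10 - 16))/8 = (0*(-26))/8 = (1/8)*0 = 0)
(35*m)*J(-3) = (35*0)*(-8 + 6*(-3)**2) = 0*(-8 + 6*9) = 0*(-8 + 54) = 0*46 = 0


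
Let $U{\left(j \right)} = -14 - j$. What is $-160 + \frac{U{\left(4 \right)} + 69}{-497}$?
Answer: $- \frac{79571}{497} \approx -160.1$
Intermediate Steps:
$-160 + \frac{U{\left(4 \right)} + 69}{-497} = -160 + \frac{\left(-14 - 4\right) + 69}{-497} = -160 - \frac{\left(-14 - 4\right) + 69}{497} = -160 - \frac{-18 + 69}{497} = -160 - \frac{51}{497} = - \frac{79571}{497}$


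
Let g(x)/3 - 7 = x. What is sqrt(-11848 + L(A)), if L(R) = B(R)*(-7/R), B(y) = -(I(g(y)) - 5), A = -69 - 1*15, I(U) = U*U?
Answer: I*sqrt(146649)/3 ≈ 127.65*I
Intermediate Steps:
g(x) = 21 + 3*x
I(U) = U**2
A = -84 (A = -69 - 15 = -84)
B(y) = 5 - (21 + 3*y)**2 (B(y) = -((21 + 3*y)**2 - 5) = -(-5 + (21 + 3*y)**2) = 5 - (21 + 3*y)**2)
L(R) = -7*(5 - 9*(7 + R)**2)/R (L(R) = (5 - 9*(7 + R)**2)*(-7/R) = -7*(5 - 9*(7 + R)**2)/R)
sqrt(-11848 + L(A)) = sqrt(-11848 + 7*(-5 + 9*(7 - 84)**2)/(-84)) = sqrt(-11848 + 7*(-1/84)*(-5 + 9*(-77)**2)) = sqrt(-11848 + 7*(-1/84)*(-5 + 9*5929)) = sqrt(-11848 + 7*(-1/84)*(-5 + 53361)) = sqrt(-11848 + 7*(-1/84)*53356) = sqrt(-11848 - 13339/3) = sqrt(-48883/3) = I*sqrt(146649)/3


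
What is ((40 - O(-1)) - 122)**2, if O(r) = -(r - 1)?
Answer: 7056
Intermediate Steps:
O(r) = 1 - r (O(r) = -(-1 + r) = 1 - r)
((40 - O(-1)) - 122)**2 = ((40 - (1 - 1*(-1))) - 122)**2 = ((40 - (1 + 1)) - 122)**2 = ((40 - 1*2) - 122)**2 = ((40 - 2) - 122)**2 = (38 - 122)**2 = (-84)**2 = 7056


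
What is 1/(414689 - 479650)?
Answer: -1/64961 ≈ -1.5394e-5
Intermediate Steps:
1/(414689 - 479650) = 1/(-64961) = -1/64961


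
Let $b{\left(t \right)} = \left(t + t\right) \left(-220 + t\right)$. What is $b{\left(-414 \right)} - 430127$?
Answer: $94825$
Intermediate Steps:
$b{\left(t \right)} = 2 t \left(-220 + t\right)$
$b{\left(-414 \right)} - 430127 = 2 \left(-414\right) \left(-220 - 414\right) - 430127 = 2 \left(-414\right) \left(-634\right) - 430127 = 524952 - 430127 = 94825$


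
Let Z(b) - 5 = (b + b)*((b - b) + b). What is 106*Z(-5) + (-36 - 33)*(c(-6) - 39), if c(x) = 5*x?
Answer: 10591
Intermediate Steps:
Z(b) = 5 + 2*b**2 (Z(b) = 5 + (b + b)*((b - b) + b) = 5 + (2*b)*(0 + b) = 5 + (2*b)*b = 5 + 2*b**2)
106*Z(-5) + (-36 - 33)*(c(-6) - 39) = 106*(5 + 2*(-5)**2) + (-36 - 33)*(5*(-6) - 39) = 106*(5 + 2*25) - 69*(-30 - 39) = 106*(5 + 50) - 69*(-69) = 106*55 + 4761 = 5830 + 4761 = 10591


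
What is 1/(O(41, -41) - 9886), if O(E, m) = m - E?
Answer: -1/9968 ≈ -0.00010032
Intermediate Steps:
1/(O(41, -41) - 9886) = 1/((-41 - 1*41) - 9886) = 1/((-41 - 41) - 9886) = 1/(-82 - 9886) = 1/(-9968) = -1/9968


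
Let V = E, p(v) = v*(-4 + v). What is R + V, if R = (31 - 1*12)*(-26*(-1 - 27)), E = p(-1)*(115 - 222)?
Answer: 13297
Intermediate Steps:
E = -535 (E = (-(-4 - 1))*(115 - 222) = -1*(-5)*(-107) = 5*(-107) = -535)
R = 13832 (R = (31 - 12)*(-26*(-28)) = 19*728 = 13832)
V = -535
R + V = 13832 - 535 = 13297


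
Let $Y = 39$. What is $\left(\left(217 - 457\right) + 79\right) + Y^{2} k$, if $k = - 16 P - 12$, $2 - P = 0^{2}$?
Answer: $-67085$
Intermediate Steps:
$P = 2$ ($P = 2 - 0^{2} = 2 - 0 = 2 + 0 = 2$)
$k = -44$ ($k = \left(-16\right) 2 - 12 = -32 - 12 = -44$)
$\left(\left(217 - 457\right) + 79\right) + Y^{2} k = \left(\left(217 - 457\right) + 79\right) + 39^{2} \left(-44\right) = \left(\left(217 - 457\right) + 79\right) + 1521 \left(-44\right) = \left(\left(217 - 457\right) + 79\right) - 66924 = \left(-240 + 79\right) - 66924 = -161 - 66924 = -67085$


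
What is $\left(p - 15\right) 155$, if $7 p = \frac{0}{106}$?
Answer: $-2325$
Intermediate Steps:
$p = 0$ ($p = \frac{0 \cdot \frac{1}{106}}{7} = \frac{1}{7} \cdot 0 = 0$)
$\left(p - 15\right) 155 = \left(0 - 15\right) 155 = \left(-15\right) 155 = -2325$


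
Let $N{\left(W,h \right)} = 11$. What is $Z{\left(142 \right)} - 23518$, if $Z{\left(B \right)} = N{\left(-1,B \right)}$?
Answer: $-23507$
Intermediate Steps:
$Z{\left(B \right)} = 11$
$Z{\left(142 \right)} - 23518 = 11 - 23518 = -23507$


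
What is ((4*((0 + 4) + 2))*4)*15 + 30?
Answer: 1470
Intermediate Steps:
((4*((0 + 4) + 2))*4)*15 + 30 = ((4*(4 + 2))*4)*15 + 30 = ((4*6)*4)*15 + 30 = (24*4)*15 + 30 = 96*15 + 30 = 1440 + 30 = 1470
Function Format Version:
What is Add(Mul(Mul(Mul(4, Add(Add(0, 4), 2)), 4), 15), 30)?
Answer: 1470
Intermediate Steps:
Add(Mul(Mul(Mul(4, Add(Add(0, 4), 2)), 4), 15), 30) = Add(Mul(Mul(Mul(4, Add(4, 2)), 4), 15), 30) = Add(Mul(Mul(Mul(4, 6), 4), 15), 30) = Add(Mul(Mul(24, 4), 15), 30) = Add(Mul(96, 15), 30) = Add(1440, 30) = 1470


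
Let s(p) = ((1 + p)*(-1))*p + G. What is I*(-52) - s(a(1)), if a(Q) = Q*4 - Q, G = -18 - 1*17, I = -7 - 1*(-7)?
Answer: 47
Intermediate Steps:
I = 0 (I = -7 + 7 = 0)
G = -35 (G = -18 - 17 = -35)
a(Q) = 3*Q (a(Q) = 4*Q - Q = 3*Q)
s(p) = -35 + p*(-1 - p) (s(p) = ((1 + p)*(-1))*p - 35 = (-1 - p)*p - 35 = p*(-1 - p) - 35 = -35 + p*(-1 - p))
I*(-52) - s(a(1)) = 0*(-52) - (-35 - 3 - (3*1)²) = 0 - (-35 - 1*3 - 1*3²) = 0 - (-35 - 3 - 1*9) = 0 - (-35 - 3 - 9) = 0 - 1*(-47) = 0 + 47 = 47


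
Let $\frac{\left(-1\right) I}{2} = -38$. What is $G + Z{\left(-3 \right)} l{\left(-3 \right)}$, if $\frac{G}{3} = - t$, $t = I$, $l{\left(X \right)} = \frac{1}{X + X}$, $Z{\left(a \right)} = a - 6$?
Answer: $- \frac{453}{2} \approx -226.5$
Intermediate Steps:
$Z{\left(a \right)} = -6 + a$ ($Z{\left(a \right)} = a - 6 = -6 + a$)
$l{\left(X \right)} = \frac{1}{2 X}$
$I = 76$ ($I = \left(-2\right) \left(-38\right) = 76$)
$t = 76$
$G = -228$ ($G = 3 \left(\left(-1\right) 76\right) = 3 \left(-76\right) = -228$)
$G + Z{\left(-3 \right)} l{\left(-3 \right)} = -228 + \left(-6 - 3\right) \frac{1}{2 \left(-3\right)} = -228 - 9 \cdot \frac{1}{2} \left(- \frac{1}{3}\right) = -228 - - \frac{3}{2} = -228 + \frac{3}{2} = - \frac{453}{2}$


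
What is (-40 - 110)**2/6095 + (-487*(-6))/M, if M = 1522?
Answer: 5205459/927659 ≈ 5.6114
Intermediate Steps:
(-40 - 110)**2/6095 + (-487*(-6))/M = (-40 - 110)**2/6095 - 487*(-6)/1522 = (-150)**2*(1/6095) + 2922*(1/1522) = 22500*(1/6095) + 1461/761 = 4500/1219 + 1461/761 = 5205459/927659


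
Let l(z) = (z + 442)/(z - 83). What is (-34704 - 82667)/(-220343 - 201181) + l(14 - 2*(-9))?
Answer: -64605485/7165908 ≈ -9.0157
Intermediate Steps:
l(z) = (442 + z)/(-83 + z)
(-34704 - 82667)/(-220343 - 201181) + l(14 - 2*(-9)) = (-34704 - 82667)/(-220343 - 201181) + (442 + (14 - 2*(-9)))/(-83 + (14 - 2*(-9))) = -117371/(-421524) + (442 + (14 + 18))/(-83 + (14 + 18)) = -117371*(-1/421524) + (442 + 32)/(-83 + 32) = 117371/421524 + 474/(-51) = 117371/421524 - 1/51*474 = 117371/421524 - 158/17 = -64605485/7165908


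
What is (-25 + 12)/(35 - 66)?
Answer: 13/31 ≈ 0.41935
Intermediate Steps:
(-25 + 12)/(35 - 66) = -13/(-31) = -1/31*(-13) = 13/31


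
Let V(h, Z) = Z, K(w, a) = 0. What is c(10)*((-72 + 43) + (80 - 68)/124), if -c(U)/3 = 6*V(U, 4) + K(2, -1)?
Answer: 64512/31 ≈ 2081.0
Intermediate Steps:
c(U) = -72 (c(U) = -3*(6*4 + 0) = -3*(24 + 0) = -3*24 = -72)
c(10)*((-72 + 43) + (80 - 68)/124) = -72*((-72 + 43) + (80 - 68)/124) = -72*(-29 + 12*(1/124)) = -72*(-29 + 3/31) = -72*(-896/31) = 64512/31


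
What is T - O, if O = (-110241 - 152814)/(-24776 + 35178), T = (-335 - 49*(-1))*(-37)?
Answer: 110337019/10402 ≈ 10607.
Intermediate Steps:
T = 10582 (T = (-335 + 49)*(-37) = -286*(-37) = 10582)
O = -263055/10402 ≈ -25.289
T - O = 10582 - 1*(-263055/10402) = 10582 + 263055/10402 = 110337019/10402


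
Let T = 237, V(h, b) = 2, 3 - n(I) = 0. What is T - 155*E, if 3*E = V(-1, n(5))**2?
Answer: 91/3 ≈ 30.333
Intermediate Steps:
n(I) = 3 (n(I) = 3 - 1*0 = 3 + 0 = 3)
E = 4/3 (E = (1/3)*2**2 = (1/3)*4 = 4/3 ≈ 1.3333)
T - 155*E = 237 - 155*4/3 = 237 - 620/3 = 91/3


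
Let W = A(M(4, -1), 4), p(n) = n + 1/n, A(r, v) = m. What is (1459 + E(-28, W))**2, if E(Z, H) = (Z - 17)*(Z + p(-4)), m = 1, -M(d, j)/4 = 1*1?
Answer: 135512881/16 ≈ 8.4696e+6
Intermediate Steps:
M(d, j) = -4
A(r, v) = 1
W = 1
E(Z, H) = (-17 + Z)*(-17/4 + Z) (E(Z, H) = (Z - 17)*(Z + (-4 + 1/(-4))) = (-17 + Z)*(Z + (-4 - 1/4)) = (-17 + Z)*(Z - 17/4) = (-17 + Z)*(-17/4 + Z))
(1459 + E(-28, W))**2 = (1459 + (289/4 + (-28)**2 - 85/4*(-28)))**2 = (1459 + (289/4 + 784 + 595))**2 = (1459 + 5805/4)**2 = (11641/4)**2 = 135512881/16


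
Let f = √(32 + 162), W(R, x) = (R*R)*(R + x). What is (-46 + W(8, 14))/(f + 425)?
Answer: 578850/180431 - 1362*√194/180431 ≈ 3.1030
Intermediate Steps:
W(R, x) = R²*(R + x)
f = √194 ≈ 13.928
(-46 + W(8, 14))/(f + 425) = (-46 + 8²*(8 + 14))/(√194 + 425) = (-46 + 64*22)/(425 + √194) = (-46 + 1408)/(425 + √194) = 1362/(425 + √194)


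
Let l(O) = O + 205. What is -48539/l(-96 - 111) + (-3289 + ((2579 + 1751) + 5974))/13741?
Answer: 666988429/27482 ≈ 24270.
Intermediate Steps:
l(O) = 205 + O
-48539/l(-96 - 111) + (-3289 + ((2579 + 1751) + 5974))/13741 = -48539/(205 + (-96 - 111)) + (-3289 + ((2579 + 1751) + 5974))/13741 = -48539/(205 - 207) + (-3289 + (4330 + 5974))*(1/13741) = -48539/(-2) + (-3289 + 10304)*(1/13741) = -48539*(-½) + 7015*(1/13741) = 48539/2 + 7015/13741 = 666988429/27482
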